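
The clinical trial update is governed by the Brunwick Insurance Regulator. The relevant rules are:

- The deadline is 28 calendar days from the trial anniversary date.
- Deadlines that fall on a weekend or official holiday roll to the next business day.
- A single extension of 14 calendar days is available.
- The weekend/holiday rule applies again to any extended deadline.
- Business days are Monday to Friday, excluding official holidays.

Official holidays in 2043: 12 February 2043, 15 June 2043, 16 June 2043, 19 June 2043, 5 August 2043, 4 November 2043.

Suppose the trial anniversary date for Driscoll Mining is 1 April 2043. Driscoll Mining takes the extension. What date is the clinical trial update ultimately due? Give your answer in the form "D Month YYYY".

From 1 April 2043, 28 calendar days later is 29 April 2043.
29 April 2043 is a Wednesday and not a listed holiday, so it stands.
Add the 14 calendar-day extension to 29 April 2043: 13 May 2043.
13 May 2043 falls on a Wednesday, which is a business day, so no adjustment is needed.
So the filing is due 13 May 2043.

13 May 2043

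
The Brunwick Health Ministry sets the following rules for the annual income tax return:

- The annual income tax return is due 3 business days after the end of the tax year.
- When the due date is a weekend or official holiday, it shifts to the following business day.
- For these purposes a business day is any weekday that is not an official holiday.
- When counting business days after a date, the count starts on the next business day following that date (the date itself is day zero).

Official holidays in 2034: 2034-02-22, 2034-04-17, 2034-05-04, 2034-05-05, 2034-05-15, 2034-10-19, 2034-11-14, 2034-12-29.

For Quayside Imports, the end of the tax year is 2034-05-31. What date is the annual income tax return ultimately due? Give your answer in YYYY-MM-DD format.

Counting 3 business days after 2034-05-31 (skipping weekends and listed holidays) reaches 2034-06-05.
2034-06-05 (Monday) is already a business day.
Deadline: 2034-06-05.

2034-06-05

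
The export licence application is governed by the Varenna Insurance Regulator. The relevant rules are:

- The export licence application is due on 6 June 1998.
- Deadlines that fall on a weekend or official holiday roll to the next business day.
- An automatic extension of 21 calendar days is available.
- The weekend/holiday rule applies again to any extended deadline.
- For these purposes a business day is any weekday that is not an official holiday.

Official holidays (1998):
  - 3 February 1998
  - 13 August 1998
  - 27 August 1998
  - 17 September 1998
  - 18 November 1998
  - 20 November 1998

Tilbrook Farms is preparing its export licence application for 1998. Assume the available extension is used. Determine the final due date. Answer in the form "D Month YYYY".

29 June 1998

Start from the fixed due date, 6 June 1998.
6 June 1998 is a Saturday, so it moves to the next business day, 8 June 1998 (Monday).
With the 21-day extension, 8 June 1998 becomes 29 June 1998.
Since 29 June 1998 is a Monday and not a holiday, the date is unchanged.
So the filing is due 29 June 1998.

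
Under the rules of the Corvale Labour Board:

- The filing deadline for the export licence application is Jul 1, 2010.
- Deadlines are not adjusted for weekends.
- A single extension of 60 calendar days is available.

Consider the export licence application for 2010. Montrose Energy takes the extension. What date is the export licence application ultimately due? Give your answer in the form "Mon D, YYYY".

Aug 30, 2010

Start from the fixed due date, Jul 1, 2010.
Jul 1, 2010 is a Thursday; no weekend or holiday adjustment applies.
The 60-calendar-day extension moves the deadline from Jul 1, 2010 to Aug 30, 2010.
No adjustment is made for weekends or holidays, so Aug 30, 2010 stands.
So the filing is due Aug 30, 2010.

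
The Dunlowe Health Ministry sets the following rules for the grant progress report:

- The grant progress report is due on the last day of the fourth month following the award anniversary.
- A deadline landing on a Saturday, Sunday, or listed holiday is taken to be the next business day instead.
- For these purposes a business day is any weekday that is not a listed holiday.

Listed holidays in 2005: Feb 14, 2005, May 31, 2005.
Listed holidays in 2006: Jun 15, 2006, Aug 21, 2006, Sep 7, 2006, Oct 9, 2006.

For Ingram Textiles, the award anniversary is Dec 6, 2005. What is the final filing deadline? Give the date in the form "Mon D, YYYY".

4 months after Dec 6, 2005 is April 2006; that month ends on Apr 30, 2006.
Apr 30, 2006 is a Sunday; the next business day is May 1, 2006 (Monday).
The final due date is May 1, 2006.

May 1, 2006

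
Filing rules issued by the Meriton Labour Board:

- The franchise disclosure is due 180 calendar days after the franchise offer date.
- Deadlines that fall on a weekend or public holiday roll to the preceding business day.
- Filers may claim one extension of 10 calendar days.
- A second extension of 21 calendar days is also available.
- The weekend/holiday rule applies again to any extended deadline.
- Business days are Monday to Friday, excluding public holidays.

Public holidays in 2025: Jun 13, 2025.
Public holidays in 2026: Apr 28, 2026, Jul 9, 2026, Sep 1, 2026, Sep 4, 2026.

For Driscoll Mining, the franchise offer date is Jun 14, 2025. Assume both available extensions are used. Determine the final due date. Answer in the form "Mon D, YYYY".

From Jun 14, 2025, 180 calendar days later is Dec 11, 2025.
Dec 11, 2025 is a Thursday and not a listed holiday, so it stands.
Applying the 10-calendar-day extension: Dec 11, 2025 + 10 days = Dec 21, 2025.
Dec 21, 2025 is a Sunday, so it moves to the preceding business day, Dec 19, 2025 (Friday).
Add the 21 calendar-day extension to Dec 19, 2025: Jan 9, 2026.
Jan 9, 2026 is a Friday and not a listed holiday, so it stands.
The final due date is Jan 9, 2026.

Jan 9, 2026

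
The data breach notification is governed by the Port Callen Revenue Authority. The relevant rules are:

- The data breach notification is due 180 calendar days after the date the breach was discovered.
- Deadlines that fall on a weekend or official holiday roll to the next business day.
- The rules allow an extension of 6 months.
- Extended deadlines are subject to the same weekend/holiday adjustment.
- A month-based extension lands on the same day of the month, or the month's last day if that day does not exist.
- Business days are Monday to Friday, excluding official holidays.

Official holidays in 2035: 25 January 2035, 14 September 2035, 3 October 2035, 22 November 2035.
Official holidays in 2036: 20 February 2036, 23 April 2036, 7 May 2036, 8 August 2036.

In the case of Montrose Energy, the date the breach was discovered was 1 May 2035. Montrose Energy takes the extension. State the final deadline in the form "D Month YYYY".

Trigger date 1 May 2035 + 180 calendar days = 28 October 2035.
28 October 2035 falls on a Sunday. Rolling to the next business day gives 29 October 2035, a Monday.
Applying the 6 months extension: 6 months after 29 October 2035 is 29 April 2036.
Since 29 April 2036 is a Tuesday and not a holiday, the date is unchanged.
So the filing is due 29 April 2036.

29 April 2036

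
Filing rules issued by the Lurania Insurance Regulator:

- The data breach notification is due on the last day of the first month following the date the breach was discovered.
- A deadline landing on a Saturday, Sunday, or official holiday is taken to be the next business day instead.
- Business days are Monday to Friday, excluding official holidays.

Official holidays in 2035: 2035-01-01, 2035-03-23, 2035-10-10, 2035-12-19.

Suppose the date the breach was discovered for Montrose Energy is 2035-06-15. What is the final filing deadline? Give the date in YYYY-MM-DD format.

2035-07-31

The first month after 2035-06-15 is July 2035, whose last day is 2035-07-31.
2035-07-31 falls on a Tuesday, which is a business day, so no adjustment is needed.
Deadline: 2035-07-31.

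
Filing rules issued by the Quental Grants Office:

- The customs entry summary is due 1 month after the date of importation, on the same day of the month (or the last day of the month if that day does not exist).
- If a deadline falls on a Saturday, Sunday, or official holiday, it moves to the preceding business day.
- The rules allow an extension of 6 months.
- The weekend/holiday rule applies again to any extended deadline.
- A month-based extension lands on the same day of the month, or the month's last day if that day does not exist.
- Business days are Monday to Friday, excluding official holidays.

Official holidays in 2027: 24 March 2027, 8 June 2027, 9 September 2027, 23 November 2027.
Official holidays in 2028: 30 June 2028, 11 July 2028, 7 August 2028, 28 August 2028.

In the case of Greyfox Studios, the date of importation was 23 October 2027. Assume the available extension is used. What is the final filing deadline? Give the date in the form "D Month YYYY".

1 month from 23 October 2027 is 23 November 2027.
Because 23 November 2027 is a listed holiday, the deadline becomes 22 November 2027 (Monday).
Add 6 months to 22 November 2027: 22 May 2028.
22 May 2028 falls on a Monday, which is a business day, so no adjustment is needed.
So the filing is due 22 May 2028.

22 May 2028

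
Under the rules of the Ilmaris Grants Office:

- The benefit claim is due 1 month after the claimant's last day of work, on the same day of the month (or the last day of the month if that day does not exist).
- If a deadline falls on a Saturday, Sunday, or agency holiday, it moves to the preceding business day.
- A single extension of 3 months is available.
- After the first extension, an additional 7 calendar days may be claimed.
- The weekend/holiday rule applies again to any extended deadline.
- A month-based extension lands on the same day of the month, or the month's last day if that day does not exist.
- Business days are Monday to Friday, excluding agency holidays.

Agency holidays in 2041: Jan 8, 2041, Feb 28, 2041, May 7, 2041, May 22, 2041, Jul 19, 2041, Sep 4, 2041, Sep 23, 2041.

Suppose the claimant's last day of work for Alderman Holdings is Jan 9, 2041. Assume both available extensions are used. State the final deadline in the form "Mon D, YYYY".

May 15, 2041

Moving 1 month forward from Jan 9, 2041 on the corresponding day gives Feb 9, 2041.
Because Feb 9, 2041 is a Saturday, the deadline becomes Feb 8, 2041 (Friday).
The 3 months extension carries Feb 8, 2041 to May 8, 2041.
May 8, 2041 falls on a Wednesday, which is a business day, so no adjustment is needed.
Applying the 7-calendar-day extension: May 8, 2041 + 7 days = May 15, 2041.
May 15, 2041 falls on a Wednesday, which is a business day, so no adjustment is needed.
The final due date is May 15, 2041.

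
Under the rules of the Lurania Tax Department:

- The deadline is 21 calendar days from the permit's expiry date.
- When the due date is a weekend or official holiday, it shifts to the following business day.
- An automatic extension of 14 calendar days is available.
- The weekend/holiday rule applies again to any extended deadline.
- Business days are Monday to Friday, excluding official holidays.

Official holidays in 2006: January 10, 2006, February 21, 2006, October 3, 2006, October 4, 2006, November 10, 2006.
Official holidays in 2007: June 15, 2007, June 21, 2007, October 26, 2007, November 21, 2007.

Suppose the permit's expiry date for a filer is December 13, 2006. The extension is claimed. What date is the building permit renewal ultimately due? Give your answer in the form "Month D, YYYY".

January 17, 2007

Adding 21 calendar days to December 13, 2006 gives January 3, 2007.
Since January 3, 2007 is a Wednesday and not a holiday, the date is unchanged.
Applying the 14-calendar-day extension: January 3, 2007 + 14 days = January 17, 2007.
January 17, 2007 falls on a Wednesday, which is a business day, so no adjustment is needed.
Final deadline: January 17, 2007.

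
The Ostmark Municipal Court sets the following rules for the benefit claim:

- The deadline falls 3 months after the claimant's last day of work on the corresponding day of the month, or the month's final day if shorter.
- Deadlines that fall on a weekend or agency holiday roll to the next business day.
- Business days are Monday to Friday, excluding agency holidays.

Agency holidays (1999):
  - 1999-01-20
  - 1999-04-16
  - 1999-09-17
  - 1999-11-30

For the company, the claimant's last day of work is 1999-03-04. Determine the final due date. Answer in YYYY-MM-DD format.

1999-06-04

3 months after 1999-03-04, on the same day of the month, is 1999-06-04.
Since 1999-06-04 is a Friday and not a holiday, the date is unchanged.
Deadline: 1999-06-04.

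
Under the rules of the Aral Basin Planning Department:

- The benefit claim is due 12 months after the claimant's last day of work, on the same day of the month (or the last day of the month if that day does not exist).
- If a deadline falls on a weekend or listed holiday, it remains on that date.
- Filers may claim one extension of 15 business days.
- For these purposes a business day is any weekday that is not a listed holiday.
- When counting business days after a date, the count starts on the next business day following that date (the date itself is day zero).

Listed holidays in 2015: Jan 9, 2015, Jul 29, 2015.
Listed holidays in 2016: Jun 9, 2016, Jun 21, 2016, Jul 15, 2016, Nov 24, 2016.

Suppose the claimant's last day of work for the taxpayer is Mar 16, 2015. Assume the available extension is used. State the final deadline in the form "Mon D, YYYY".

Apr 6, 2016

12 months from Mar 16, 2015 is Mar 16, 2016.
No adjustment is made for weekends or holidays, so Mar 16, 2016 stands.
Applying the 15-business-day extension: 15 business days after Mar 16, 2016 is Apr 6, 2016.
Apr 6, 2016 is a Wednesday; no weekend or holiday adjustment applies.
So the filing is due Apr 6, 2016.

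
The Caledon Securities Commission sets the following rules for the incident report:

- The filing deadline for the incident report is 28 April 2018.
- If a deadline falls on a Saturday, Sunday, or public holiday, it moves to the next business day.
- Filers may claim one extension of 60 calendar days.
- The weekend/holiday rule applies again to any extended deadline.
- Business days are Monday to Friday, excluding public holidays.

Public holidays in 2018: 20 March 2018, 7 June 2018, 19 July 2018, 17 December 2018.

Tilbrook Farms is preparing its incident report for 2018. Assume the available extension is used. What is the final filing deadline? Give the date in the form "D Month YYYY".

29 June 2018

Start from the fixed due date, 28 April 2018.
28 April 2018 is a Saturday, so it moves to the next business day, 30 April 2018 (Monday).
With the 60-day extension, 30 April 2018 becomes 29 June 2018.
Since 29 June 2018 is a Friday and not a holiday, the date is unchanged.
Deadline: 29 June 2018.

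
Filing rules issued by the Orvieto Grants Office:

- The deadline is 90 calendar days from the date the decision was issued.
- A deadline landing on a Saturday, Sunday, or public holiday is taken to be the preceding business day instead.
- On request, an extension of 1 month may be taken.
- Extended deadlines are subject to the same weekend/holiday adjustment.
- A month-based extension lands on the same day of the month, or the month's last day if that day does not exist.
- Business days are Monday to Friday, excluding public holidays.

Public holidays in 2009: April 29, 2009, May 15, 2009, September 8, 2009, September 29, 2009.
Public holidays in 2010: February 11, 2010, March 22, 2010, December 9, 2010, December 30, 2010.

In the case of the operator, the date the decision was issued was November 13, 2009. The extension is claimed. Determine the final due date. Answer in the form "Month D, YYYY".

90 calendar days after November 13, 2009 is February 11, 2010.
February 11, 2010 is a listed holiday; the preceding business day is February 10, 2010 (Wednesday).
Applying the 1 month extension: 1 month after February 10, 2010 is March 10, 2010.
Since March 10, 2010 is a Wednesday and not a holiday, the date is unchanged.
The final due date is March 10, 2010.

March 10, 2010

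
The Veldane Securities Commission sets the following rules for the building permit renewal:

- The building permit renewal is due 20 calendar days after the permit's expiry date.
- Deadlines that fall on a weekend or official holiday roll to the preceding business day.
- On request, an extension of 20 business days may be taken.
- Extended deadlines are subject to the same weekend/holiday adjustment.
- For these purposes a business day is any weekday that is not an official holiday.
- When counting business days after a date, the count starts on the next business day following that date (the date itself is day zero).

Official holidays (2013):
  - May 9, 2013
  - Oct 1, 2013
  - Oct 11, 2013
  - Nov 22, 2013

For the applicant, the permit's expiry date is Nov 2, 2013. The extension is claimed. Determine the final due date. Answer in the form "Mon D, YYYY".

Dec 20, 2013

From Nov 2, 2013, 20 calendar days later is Nov 22, 2013.
Because Nov 22, 2013 is a listed holiday, the deadline becomes Nov 21, 2013 (Thursday).
The 20-business-day extension runs from Nov 21, 2013 to Dec 20, 2013.
Dec 20, 2013 (Friday) is already a business day.
So the filing is due Dec 20, 2013.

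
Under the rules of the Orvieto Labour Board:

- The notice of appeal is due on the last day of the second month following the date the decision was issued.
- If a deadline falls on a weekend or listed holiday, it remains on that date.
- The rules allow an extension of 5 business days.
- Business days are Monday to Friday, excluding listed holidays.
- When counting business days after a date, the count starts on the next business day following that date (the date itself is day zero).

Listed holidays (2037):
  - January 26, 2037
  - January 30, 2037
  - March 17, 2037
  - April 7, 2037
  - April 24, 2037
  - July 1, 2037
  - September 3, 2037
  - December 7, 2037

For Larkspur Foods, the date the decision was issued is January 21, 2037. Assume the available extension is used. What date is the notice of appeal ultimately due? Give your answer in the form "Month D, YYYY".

April 8, 2037

2 months after January 21, 2037 falls in March 2037; the last day of that month is March 31, 2037.
No adjustment is made for weekends or holidays, so March 31, 2037 stands.
Applying the 5-business-day extension: 5 business days after March 31, 2037 is April 8, 2037.
April 8, 2037 falls on a Wednesday. The rules make no weekend/holiday allowance, so it remains April 8, 2037.
So the filing is due April 8, 2037.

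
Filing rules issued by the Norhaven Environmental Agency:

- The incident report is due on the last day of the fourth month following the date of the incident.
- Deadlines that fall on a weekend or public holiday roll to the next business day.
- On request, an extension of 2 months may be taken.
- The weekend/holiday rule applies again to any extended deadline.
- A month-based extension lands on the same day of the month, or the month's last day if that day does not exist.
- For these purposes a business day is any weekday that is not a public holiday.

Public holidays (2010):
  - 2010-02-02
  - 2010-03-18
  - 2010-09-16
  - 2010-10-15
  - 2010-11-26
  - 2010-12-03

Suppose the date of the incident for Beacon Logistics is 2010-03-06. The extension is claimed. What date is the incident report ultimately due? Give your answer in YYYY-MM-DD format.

2010-10-04

The fourth month after 2010-03-06 is July 2010, whose last day is 2010-07-31.
Because 2010-07-31 is a Saturday, the deadline becomes 2010-08-02 (Monday).
The 2 months extension carries 2010-08-02 to 2010-10-02.
Because 2010-10-02 is a Saturday, the deadline becomes 2010-10-04 (Monday).
Final deadline: 2010-10-04.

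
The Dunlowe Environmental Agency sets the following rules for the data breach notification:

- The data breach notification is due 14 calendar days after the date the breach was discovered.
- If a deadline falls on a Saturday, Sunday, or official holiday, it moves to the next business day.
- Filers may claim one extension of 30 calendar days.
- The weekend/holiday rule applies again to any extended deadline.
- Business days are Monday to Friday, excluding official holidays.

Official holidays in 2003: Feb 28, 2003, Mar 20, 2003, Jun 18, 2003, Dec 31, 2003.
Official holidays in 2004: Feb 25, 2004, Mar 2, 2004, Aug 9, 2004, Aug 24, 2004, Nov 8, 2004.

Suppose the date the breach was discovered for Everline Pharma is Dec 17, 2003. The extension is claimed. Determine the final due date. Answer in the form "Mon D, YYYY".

Feb 2, 2004

From Dec 17, 2003, 14 calendar days later is Dec 31, 2003.
Dec 31, 2003 is a listed holiday, so it moves to the next business day, Jan 1, 2004 (Thursday).
Add the 30 calendar-day extension to Jan 1, 2004: Jan 31, 2004.
Jan 31, 2004 falls on a Saturday. Rolling to the next business day gives Feb 2, 2004, a Monday.
Final deadline: Feb 2, 2004.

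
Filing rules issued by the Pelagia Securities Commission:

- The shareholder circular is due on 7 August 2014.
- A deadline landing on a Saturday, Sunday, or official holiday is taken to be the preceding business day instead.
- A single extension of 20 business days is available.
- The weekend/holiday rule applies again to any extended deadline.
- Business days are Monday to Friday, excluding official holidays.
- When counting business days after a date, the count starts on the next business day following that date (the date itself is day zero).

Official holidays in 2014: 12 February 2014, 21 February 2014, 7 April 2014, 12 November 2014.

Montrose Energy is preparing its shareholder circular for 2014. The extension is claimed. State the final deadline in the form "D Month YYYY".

4 September 2014

The stated deadline is 7 August 2014.
7 August 2014 falls on a Thursday, which is a business day, so no adjustment is needed.
Counting 20 further business days from 7 August 2014 reaches 4 September 2014.
4 September 2014 is a Thursday and not a listed holiday, so it stands.
The final due date is 4 September 2014.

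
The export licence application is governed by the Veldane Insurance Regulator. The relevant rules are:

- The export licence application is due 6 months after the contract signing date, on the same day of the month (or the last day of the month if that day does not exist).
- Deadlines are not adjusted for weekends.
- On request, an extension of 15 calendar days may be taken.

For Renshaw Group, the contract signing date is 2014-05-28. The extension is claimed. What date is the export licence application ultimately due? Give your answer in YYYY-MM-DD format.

2014-12-13

6 months from 2014-05-28 is 2014-11-28.
2014-11-28 is a Friday; no weekend or holiday adjustment applies.
Applying the 15-calendar-day extension: 2014-11-28 + 15 days = 2014-12-13.
2014-12-13 falls on a Saturday. The rules make no weekend/holiday allowance, so it remains 2014-12-13.
So the filing is due 2014-12-13.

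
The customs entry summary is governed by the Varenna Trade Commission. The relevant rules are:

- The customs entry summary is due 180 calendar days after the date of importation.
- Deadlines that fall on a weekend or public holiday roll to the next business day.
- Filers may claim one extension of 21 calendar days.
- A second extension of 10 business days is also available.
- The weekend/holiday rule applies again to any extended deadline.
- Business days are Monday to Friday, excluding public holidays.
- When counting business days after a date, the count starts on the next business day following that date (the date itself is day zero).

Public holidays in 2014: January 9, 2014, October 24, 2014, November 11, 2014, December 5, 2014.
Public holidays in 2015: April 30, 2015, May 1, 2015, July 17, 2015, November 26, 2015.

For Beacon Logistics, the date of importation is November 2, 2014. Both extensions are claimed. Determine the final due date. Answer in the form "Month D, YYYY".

June 8, 2015

Trigger date November 2, 2014 + 180 calendar days = May 1, 2015.
May 1, 2015 falls on a listed holiday. Rolling to the next business day gives May 4, 2015, a Monday.
With the 21-day extension, May 4, 2015 becomes May 25, 2015.
Since May 25, 2015 is a Monday and not a holiday, the date is unchanged.
Counting 10 further business days from May 25, 2015 reaches June 8, 2015.
June 8, 2015 is a Monday and not a listed holiday, so it stands.
The final due date is June 8, 2015.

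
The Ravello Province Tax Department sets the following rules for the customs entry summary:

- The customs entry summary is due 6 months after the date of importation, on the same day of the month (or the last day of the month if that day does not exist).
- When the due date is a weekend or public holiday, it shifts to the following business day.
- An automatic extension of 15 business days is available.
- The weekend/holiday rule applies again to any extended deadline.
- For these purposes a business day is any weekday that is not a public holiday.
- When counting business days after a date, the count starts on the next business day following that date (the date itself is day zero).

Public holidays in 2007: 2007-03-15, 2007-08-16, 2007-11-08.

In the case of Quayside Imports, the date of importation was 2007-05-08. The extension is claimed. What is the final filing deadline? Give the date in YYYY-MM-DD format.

6 months after 2007-05-08, on the same day of the month, is 2007-11-08.
2007-11-08 is a listed holiday, so it moves to the next business day, 2007-11-09 (Friday).
The 15-business-day extension runs from 2007-11-09 to 2007-11-30.
Since 2007-11-30 is a Friday and not a holiday, the date is unchanged.
So the filing is due 2007-11-30.

2007-11-30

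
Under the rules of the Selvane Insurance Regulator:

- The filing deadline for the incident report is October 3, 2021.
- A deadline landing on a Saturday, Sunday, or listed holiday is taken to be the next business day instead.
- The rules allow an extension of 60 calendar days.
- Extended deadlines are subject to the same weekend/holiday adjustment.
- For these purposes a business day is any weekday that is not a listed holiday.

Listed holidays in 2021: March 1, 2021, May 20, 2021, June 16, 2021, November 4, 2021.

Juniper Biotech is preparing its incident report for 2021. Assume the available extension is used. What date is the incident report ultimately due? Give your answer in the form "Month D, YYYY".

December 3, 2021

Start from the fixed due date, October 3, 2021.
October 3, 2021 is a Sunday; the next business day is October 4, 2021 (Monday).
Add the 60 calendar-day extension to October 4, 2021: December 3, 2021.
December 3, 2021 (Friday) is already a business day.
Final deadline: December 3, 2021.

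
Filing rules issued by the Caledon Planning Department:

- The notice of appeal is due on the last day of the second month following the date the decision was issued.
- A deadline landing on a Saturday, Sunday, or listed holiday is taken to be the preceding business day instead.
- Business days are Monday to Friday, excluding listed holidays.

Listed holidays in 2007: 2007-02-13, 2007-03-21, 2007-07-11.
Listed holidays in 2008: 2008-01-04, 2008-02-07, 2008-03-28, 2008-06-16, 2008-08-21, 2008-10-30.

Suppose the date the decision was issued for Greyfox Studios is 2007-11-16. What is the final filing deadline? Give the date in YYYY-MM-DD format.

2 months after 2007-11-16 falls in January 2008; the last day of that month is 2008-01-31.
Since 2008-01-31 is a Thursday and not a holiday, the date is unchanged.
The final due date is 2008-01-31.

2008-01-31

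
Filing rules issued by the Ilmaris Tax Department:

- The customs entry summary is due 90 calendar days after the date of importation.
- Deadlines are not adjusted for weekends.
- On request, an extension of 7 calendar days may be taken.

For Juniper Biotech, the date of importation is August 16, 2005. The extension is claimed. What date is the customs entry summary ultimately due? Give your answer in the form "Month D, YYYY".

November 21, 2005

From August 16, 2005, 90 calendar days later is November 14, 2005.
November 14, 2005 is a Monday; no weekend or holiday adjustment applies.
The 7-calendar-day extension moves the deadline from November 14, 2005 to November 21, 2005.
November 21, 2005 is a Monday; no weekend or holiday adjustment applies.
Final deadline: November 21, 2005.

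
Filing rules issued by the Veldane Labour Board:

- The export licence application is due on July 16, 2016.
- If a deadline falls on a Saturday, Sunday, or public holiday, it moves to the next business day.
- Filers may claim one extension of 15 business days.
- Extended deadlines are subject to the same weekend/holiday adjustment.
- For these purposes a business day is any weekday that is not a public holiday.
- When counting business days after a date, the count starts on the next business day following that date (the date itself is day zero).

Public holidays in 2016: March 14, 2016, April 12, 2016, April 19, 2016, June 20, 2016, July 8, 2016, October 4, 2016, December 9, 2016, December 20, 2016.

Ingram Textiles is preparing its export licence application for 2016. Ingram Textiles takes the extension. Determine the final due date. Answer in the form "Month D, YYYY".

The statutory due date is July 16, 2016.
Because July 16, 2016 is a Saturday, the deadline becomes July 18, 2016 (Monday).
Counting 15 further business days from July 18, 2016 reaches August 8, 2016.
August 8, 2016 (Monday) is already a business day.
So the filing is due August 8, 2016.

August 8, 2016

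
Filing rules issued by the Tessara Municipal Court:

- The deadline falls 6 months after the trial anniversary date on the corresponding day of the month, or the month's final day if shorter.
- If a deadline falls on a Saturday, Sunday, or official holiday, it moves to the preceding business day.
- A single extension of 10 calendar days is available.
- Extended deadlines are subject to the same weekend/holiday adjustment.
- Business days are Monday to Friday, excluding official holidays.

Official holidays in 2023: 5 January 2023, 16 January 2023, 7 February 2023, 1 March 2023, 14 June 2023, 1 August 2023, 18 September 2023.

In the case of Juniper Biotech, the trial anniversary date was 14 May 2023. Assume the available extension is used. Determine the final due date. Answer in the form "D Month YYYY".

24 November 2023

6 months from 14 May 2023 is 14 November 2023.
14 November 2023 falls on a Tuesday, which is a business day, so no adjustment is needed.
Add the 10 calendar-day extension to 14 November 2023: 24 November 2023.
24 November 2023 (Friday) is already a business day.
So the filing is due 24 November 2023.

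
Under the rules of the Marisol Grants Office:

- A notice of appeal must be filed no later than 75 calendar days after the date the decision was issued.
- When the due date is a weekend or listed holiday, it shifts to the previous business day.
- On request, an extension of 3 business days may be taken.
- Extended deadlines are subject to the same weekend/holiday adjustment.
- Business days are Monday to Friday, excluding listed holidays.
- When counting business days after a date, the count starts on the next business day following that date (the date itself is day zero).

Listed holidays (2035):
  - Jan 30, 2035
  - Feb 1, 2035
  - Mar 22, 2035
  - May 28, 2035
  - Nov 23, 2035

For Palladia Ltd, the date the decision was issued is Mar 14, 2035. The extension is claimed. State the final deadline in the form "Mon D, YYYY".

May 31, 2035

Adding 75 calendar days to Mar 14, 2035 gives May 28, 2035.
May 28, 2035 falls on a listed holiday. Rolling to the preceding business day gives May 25, 2035, a Friday.
The 3-business-day extension runs from May 25, 2035 to May 31, 2035.
May 31, 2035 falls on a Thursday, which is a business day, so no adjustment is needed.
Deadline: May 31, 2035.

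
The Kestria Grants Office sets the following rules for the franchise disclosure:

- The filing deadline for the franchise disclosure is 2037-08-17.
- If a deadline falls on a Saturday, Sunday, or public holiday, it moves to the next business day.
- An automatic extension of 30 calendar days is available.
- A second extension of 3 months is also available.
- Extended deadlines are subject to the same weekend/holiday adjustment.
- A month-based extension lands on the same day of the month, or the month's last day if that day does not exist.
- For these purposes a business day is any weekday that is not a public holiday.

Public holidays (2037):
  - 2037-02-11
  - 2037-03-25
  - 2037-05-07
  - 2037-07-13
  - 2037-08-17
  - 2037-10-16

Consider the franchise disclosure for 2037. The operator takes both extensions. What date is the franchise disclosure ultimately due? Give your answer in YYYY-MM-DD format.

Start from the fixed due date, 2037-08-17.
Because 2037-08-17 is a listed holiday, the deadline becomes 2037-08-18 (Tuesday).
Applying the 30-calendar-day extension: 2037-08-18 + 30 days = 2037-09-17.
2037-09-17 falls on a Thursday, which is a business day, so no adjustment is needed.
Applying the 3 months extension: 3 months after 2037-09-17 is 2037-12-17.
2037-12-17 (Thursday) is already a business day.
The final due date is 2037-12-17.

2037-12-17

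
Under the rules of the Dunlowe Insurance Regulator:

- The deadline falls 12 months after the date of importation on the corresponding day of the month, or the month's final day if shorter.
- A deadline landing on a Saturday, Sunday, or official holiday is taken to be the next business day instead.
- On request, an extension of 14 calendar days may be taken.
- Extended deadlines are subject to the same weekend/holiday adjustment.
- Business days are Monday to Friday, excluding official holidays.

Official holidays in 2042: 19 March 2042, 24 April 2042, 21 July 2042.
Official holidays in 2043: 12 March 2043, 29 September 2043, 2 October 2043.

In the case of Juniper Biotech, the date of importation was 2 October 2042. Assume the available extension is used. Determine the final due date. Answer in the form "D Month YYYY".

Moving 12 months forward from 2 October 2042 on the corresponding day gives 2 October 2043.
2 October 2043 is a listed holiday, so it moves to the next business day, 5 October 2043 (Monday).
With the 14-day extension, 5 October 2043 becomes 19 October 2043.
Since 19 October 2043 is a Monday and not a holiday, the date is unchanged.
So the filing is due 19 October 2043.

19 October 2043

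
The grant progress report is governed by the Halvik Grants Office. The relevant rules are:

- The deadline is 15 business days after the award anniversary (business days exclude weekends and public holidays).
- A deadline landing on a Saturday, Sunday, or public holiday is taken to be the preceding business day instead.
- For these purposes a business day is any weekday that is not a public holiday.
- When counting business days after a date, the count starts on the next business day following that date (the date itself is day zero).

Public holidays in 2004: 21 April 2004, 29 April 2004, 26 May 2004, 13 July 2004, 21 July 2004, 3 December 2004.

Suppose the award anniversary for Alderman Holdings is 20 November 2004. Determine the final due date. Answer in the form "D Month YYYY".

15 business days after 20 November 2004, excluding weekends and holidays, is 13 December 2004.
13 December 2004 is a Monday and not a listed holiday, so it stands.
Final deadline: 13 December 2004.

13 December 2004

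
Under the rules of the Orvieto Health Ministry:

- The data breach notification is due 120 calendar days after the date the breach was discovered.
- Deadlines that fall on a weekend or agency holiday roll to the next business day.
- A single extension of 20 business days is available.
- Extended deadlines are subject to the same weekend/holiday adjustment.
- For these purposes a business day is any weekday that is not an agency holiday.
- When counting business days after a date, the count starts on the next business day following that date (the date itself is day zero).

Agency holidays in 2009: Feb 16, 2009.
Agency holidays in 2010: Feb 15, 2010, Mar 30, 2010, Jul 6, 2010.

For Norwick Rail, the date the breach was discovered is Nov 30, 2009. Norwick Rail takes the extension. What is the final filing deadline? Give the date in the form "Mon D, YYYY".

Trigger date Nov 30, 2009 + 120 calendar days = Mar 30, 2010.
Mar 30, 2010 is a listed holiday, so it moves to the next business day, Mar 31, 2010 (Wednesday).
Counting 20 further business days from Mar 31, 2010 reaches Apr 28, 2010.
Since Apr 28, 2010 is a Wednesday and not a holiday, the date is unchanged.
The final due date is Apr 28, 2010.

Apr 28, 2010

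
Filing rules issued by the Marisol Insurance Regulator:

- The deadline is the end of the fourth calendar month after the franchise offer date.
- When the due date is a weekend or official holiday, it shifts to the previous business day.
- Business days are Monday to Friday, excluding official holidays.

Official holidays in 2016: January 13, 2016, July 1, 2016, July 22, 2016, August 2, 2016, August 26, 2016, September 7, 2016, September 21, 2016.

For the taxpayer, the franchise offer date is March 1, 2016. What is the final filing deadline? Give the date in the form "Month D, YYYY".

July 29, 2016

4 months after March 1, 2016 falls in July 2016; the last day of that month is July 31, 2016.
Because July 31, 2016 is a Sunday, the deadline becomes July 29, 2016 (Friday).
So the filing is due July 29, 2016.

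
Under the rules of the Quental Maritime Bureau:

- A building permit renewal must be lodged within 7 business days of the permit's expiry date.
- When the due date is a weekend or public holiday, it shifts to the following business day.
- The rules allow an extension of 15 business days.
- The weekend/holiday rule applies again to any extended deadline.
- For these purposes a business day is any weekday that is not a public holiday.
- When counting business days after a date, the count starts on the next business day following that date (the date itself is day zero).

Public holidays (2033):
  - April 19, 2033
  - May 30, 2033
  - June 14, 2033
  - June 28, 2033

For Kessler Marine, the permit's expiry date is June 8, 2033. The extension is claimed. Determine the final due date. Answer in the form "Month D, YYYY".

July 12, 2033

Starting the day after June 8, 2033 and counting 7 business days lands on June 20, 2033.
June 20, 2033 (Monday) is already a business day.
Counting 15 further business days from June 20, 2033 reaches July 12, 2033.
July 12, 2033 is a Tuesday and not a listed holiday, so it stands.
Final deadline: July 12, 2033.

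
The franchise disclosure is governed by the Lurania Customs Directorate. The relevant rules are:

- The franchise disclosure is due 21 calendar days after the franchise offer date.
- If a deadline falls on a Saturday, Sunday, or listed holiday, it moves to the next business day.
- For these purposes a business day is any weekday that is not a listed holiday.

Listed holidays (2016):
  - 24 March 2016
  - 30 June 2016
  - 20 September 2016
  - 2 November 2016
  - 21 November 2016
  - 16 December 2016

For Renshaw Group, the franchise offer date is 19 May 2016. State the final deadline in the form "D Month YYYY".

21 calendar days after 19 May 2016 is 9 June 2016.
Since 9 June 2016 is a Thursday and not a holiday, the date is unchanged.
The final due date is 9 June 2016.

9 June 2016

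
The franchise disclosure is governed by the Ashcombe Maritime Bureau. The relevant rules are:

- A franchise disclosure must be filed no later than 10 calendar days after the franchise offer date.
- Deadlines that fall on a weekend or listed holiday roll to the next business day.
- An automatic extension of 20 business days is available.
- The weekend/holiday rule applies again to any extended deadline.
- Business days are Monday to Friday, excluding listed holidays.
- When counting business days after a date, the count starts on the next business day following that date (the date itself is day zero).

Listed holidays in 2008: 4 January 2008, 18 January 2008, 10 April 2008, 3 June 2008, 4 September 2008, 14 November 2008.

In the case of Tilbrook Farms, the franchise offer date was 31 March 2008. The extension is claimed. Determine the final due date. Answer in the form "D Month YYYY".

9 May 2008

Trigger date 31 March 2008 + 10 calendar days = 10 April 2008.
10 April 2008 falls on a listed holiday. Rolling to the next business day gives 11 April 2008, a Friday.
Applying the 20-business-day extension: 20 business days after 11 April 2008 is 9 May 2008.
9 May 2008 is a Friday and not a listed holiday, so it stands.
Deadline: 9 May 2008.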